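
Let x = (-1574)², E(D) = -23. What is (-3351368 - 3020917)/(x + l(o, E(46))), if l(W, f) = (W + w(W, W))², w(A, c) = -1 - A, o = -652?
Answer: -6372285/2477477 ≈ -2.5721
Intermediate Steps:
l(W, f) = 1 (l(W, f) = (W + (-1 - W))² = (-1)² = 1)
x = 2477476
(-3351368 - 3020917)/(x + l(o, E(46))) = (-3351368 - 3020917)/(2477476 + 1) = -6372285/2477477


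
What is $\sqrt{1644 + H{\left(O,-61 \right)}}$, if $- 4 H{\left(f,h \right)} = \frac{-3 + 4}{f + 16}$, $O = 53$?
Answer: $\frac{\sqrt{31308267}}{138} \approx 40.546$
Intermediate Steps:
$H{\left(f,h \right)} = - \frac{1}{4 \left(16 + f\right)}$ ($H{\left(f,h \right)} = - \frac{\left(-3 + 4\right) \frac{1}{f + 16}}{4} = - \frac{1 \frac{1}{16 + f}}{4} = - \frac{1}{4 \left(16 + f\right)}$)
$\sqrt{1644 + H{\left(O,-61 \right)}} = \sqrt{1644 - \frac{1}{64 + 4 \cdot 53}} = \sqrt{1644 - \frac{1}{64 + 212}} = \sqrt{1644 - \frac{1}{276}} = \sqrt{\frac{453743}{276}} = \frac{\sqrt{31308267}}{138}$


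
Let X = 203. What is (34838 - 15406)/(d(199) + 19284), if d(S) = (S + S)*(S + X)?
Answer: 2429/22410 ≈ 0.10839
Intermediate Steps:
d(S) = 2*S*(203 + S) (d(S) = (S + S)*(S + 203) = (2*S)*(203 + S) = 2*S*(203 + S))
(34838 - 15406)/(d(199) + 19284) = (34838 - 15406)/(2*199*(203 + 199) + 19284) = 19432/(2*199*402 + 19284) = 19432/(159996 + 19284) = 19432/179280 = 19432*(1/179280) = 2429/22410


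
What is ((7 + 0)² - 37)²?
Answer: 144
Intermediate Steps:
((7 + 0)² - 37)² = (7² - 37)² = (49 - 37)² = 12² = 144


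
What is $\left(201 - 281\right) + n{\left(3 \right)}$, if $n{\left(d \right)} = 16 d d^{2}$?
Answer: $352$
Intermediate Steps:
$n{\left(d \right)} = 16 d^{3}$
$\left(201 - 281\right) + n{\left(3 \right)} = \left(201 - 281\right) + 16 \cdot 3^{3} = -80 + 16 \cdot 27 = -80 + 432 = 352$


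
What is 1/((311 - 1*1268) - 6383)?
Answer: -1/7340 ≈ -0.00013624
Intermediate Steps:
1/((311 - 1*1268) - 6383) = 1/((311 - 1268) - 6383) = 1/(-957 - 6383) = 1/(-7340) = -1/7340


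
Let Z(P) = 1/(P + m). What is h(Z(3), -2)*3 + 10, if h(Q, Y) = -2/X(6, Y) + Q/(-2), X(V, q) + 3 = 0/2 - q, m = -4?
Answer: 35/2 ≈ 17.500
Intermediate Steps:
Z(P) = 1/(-4 + P) (Z(P) = 1/(P - 4) = 1/(-4 + P))
X(V, q) = -3 - q (X(V, q) = -3 + (0/2 - q) = -3 + (0*(½) - q) = -3 + (0 - q) = -3 - q)
h(Q, Y) = -2/(-3 - Y) - Q/2 (h(Q, Y) = -2/(-3 - Y) + Q/(-2) = -2/(-3 - Y) + Q*(-½) = -2/(-3 - Y) - Q/2)
h(Z(3), -2)*3 + 10 = ((4 - (3 - 2)/(-4 + 3))/(2*(3 - 2)))*3 + 10 = ((½)*(4 - 1*1/(-1))/1)*3 + 10 = ((½)*1*(4 - 1*(-1)*1))*3 + 10 = ((½)*1*(4 + 1))*3 + 10 = ((½)*1*5)*3 + 10 = (5/2)*3 + 10 = 15/2 + 10 = 35/2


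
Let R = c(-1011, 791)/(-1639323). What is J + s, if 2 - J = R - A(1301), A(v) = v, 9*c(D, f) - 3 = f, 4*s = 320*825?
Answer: 992982203615/14753907 ≈ 67303.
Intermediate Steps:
s = 66000 (s = (320*825)/4 = (¼)*264000 = 66000)
c(D, f) = ⅓ + f/9
R = -794/14753907 (R = (⅓ + (⅑)*791)/(-1639323) = (⅓ + 791/9)*(-1/1639323) = (794/9)*(-1/1639323) = -794/14753907 ≈ -5.3816e-5)
J = 19224341615/14753907 (J = 2 - (-794/14753907 - 1*1301) = 2 - (-794/14753907 - 1301) = 2 - 1*(-19194833801/14753907) = 2 + 19194833801/14753907 = 19224341615/14753907 ≈ 1303.0)
J + s = 19224341615/14753907 + 66000 = 992982203615/14753907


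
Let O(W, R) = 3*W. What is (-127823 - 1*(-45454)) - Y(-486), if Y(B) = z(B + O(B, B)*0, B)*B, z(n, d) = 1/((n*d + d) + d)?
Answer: -39866595/484 ≈ -82369.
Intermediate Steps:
z(n, d) = 1/(2*d + d*n) (z(n, d) = 1/((d*n + d) + d) = 1/((d + d*n) + d) = 1/(2*d + d*n))
Y(B) = 1/(2 + B) (Y(B) = (1/(B*(2 + (B + (3*B)*0))))*B = (1/(B*(2 + (B + 0))))*B = (1/(B*(2 + B)))*B = 1/(2 + B))
(-127823 - 1*(-45454)) - Y(-486) = (-127823 - 1*(-45454)) - 1/(2 - 486) = (-127823 + 45454) - 1/(-484) = -82369 - 1*(-1/484) = -82369 + 1/484 = -39866595/484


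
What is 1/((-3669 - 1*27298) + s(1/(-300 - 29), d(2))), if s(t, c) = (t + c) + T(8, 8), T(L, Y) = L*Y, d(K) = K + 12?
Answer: -329/10162482 ≈ -3.2374e-5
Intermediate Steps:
d(K) = 12 + K
s(t, c) = 64 + c + t (s(t, c) = (t + c) + 8*8 = (c + t) + 64 = 64 + c + t)
1/((-3669 - 1*27298) + s(1/(-300 - 29), d(2))) = 1/((-3669 - 1*27298) + (64 + (12 + 2) + 1/(-300 - 29))) = 1/((-3669 - 27298) + (64 + 14 + 1/(-329))) = 1/(-30967 + (64 + 14 - 1/329)) = 1/(-30967 + 25661/329) = 1/(-10162482/329) = -329/10162482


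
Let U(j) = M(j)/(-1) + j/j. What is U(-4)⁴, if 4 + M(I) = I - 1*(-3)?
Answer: 1296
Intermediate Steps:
M(I) = -1 + I (M(I) = -4 + (I - 1*(-3)) = -4 + (I + 3) = -4 + (3 + I) = -1 + I)
U(j) = 2 - j (U(j) = (-1 + j)/(-1) + j/j = (-1 + j)*(-1) + 1 = (1 - j) + 1 = 2 - j)
U(-4)⁴ = (2 - 1*(-4))⁴ = (2 + 4)⁴ = 6⁴ = 1296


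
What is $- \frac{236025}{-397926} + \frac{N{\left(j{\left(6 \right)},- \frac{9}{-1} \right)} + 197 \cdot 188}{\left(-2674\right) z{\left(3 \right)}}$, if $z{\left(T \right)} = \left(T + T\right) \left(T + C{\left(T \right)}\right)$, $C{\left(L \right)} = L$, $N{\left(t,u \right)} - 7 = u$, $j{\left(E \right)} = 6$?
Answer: $\frac{18464714}{88671177} \approx 0.20824$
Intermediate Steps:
$N{\left(t,u \right)} = 7 + u$
$z{\left(T \right)} = 4 T^{2}$ ($z{\left(T \right)} = \left(T + T\right) \left(T + T\right) = 2 T 2 T = 4 T^{2}$)
$- \frac{236025}{-397926} + \frac{N{\left(j{\left(6 \right)},- \frac{9}{-1} \right)} + 197 \cdot 188}{\left(-2674\right) z{\left(3 \right)}} = - \frac{236025}{-397926} + \frac{\left(7 - \frac{9}{-1}\right) + 197 \cdot 188}{\left(-2674\right) 4 \cdot 3^{2}} = \left(-236025\right) \left(- \frac{1}{397926}\right) + \frac{\left(7 - -9\right) + 37036}{\left(-2674\right) 4 \cdot 9} = \frac{26225}{44214} + \frac{\left(7 + 9\right) + 37036}{\left(-2674\right) 36} = \frac{26225}{44214} + \frac{16 + 37036}{-96264} = \frac{26225}{44214} + 37052 \left(- \frac{1}{96264}\right) = \frac{26225}{44214} - \frac{9263}{24066} = \frac{18464714}{88671177}$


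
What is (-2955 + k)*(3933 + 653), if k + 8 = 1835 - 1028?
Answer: -9887416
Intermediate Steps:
k = 799 (k = -8 + (1835 - 1028) = -8 + 807 = 799)
(-2955 + k)*(3933 + 653) = (-2955 + 799)*(3933 + 653) = -2156*4586 = -9887416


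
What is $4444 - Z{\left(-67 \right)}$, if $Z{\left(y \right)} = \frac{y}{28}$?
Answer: $\frac{124499}{28} \approx 4446.4$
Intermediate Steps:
$Z{\left(y \right)} = \frac{y}{28}$ ($Z{\left(y \right)} = y \frac{1}{28} = \frac{y}{28}$)
$4444 - Z{\left(-67 \right)} = 4444 - \frac{1}{28} \left(-67\right) = 4444 - - \frac{67}{28} = 4444 + \frac{67}{28} = \frac{124499}{28}$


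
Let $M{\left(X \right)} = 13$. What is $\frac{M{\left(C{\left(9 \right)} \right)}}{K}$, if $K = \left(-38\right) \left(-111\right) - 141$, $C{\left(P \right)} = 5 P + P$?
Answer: $\frac{13}{4077} \approx 0.0031886$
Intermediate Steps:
$C{\left(P \right)} = 6 P$
$K = 4077$ ($K = 4218 - 141 = 4077$)
$\frac{M{\left(C{\left(9 \right)} \right)}}{K} = \frac{13}{4077}$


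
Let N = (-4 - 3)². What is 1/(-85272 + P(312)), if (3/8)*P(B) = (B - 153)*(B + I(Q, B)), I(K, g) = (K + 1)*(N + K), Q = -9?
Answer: -1/88664 ≈ -1.1279e-5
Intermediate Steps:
N = 49 (N = (-7)² = 49)
I(K, g) = (1 + K)*(49 + K) (I(K, g) = (K + 1)*(49 + K) = (1 + K)*(49 + K))
P(B) = 8*(-320 + B)*(-153 + B)/3 (P(B) = 8*((B - 153)*(B + (49 + (-9)² + 50*(-9))))/3 = 8*((-153 + B)*(B + (49 + 81 - 450)))/3 = 8*((-153 + B)*(B - 320))/3 = 8*((-153 + B)*(-320 + B))/3 = 8*((-320 + B)*(-153 + B))/3 = 8*(-320 + B)*(-153 + B)/3)
1/(-85272 + P(312)) = 1/(-85272 + (130560 - 3784/3*312 + (8/3)*312²)) = 1/(-85272 + (130560 - 393536 + (8/3)*97344)) = 1/(-85272 + (130560 - 393536 + 259584)) = 1/(-85272 - 3392) = 1/(-88664) = -1/88664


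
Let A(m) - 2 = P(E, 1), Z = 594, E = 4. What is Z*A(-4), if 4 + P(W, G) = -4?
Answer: -3564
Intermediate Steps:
P(W, G) = -8 (P(W, G) = -4 - 4 = -8)
A(m) = -6 (A(m) = 2 - 8 = -6)
Z*A(-4) = 594*(-6) = -3564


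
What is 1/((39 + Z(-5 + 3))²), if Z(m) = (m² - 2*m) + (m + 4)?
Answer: 1/2401 ≈ 0.00041649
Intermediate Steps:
Z(m) = 4 + m² - m (Z(m) = (m² - 2*m) + (4 + m) = 4 + m² - m)
1/((39 + Z(-5 + 3))²) = 1/((39 + (4 + (-5 + 3)² - (-5 + 3)))²) = 1/((39 + (4 + (-2)² - 1*(-2)))²) = 1/((39 + (4 + 4 + 2))²) = 1/((39 + 10)²) = 1/(49²) = 1/2401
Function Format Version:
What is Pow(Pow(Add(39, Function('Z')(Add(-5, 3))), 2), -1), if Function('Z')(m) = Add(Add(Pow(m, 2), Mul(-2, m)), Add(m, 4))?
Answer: Rational(1, 2401) ≈ 0.00041649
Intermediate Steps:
Function('Z')(m) = Add(4, Pow(m, 2), Mul(-1, m)) (Function('Z')(m) = Add(Add(Pow(m, 2), Mul(-2, m)), Add(4, m)) = Add(4, Pow(m, 2), Mul(-1, m)))
Pow(Pow(Add(39, Function('Z')(Add(-5, 3))), 2), -1) = Pow(Pow(Add(39, Add(4, Pow(Add(-5, 3), 2), Mul(-1, Add(-5, 3)))), 2), -1) = Pow(Pow(Add(39, Add(4, Pow(-2, 2), Mul(-1, -2))), 2), -1) = Pow(Pow(Add(39, Add(4, 4, 2)), 2), -1) = Pow(Pow(Add(39, 10), 2), -1) = Pow(Pow(49, 2), -1) = Pow(2401, -1) = Rational(1, 2401)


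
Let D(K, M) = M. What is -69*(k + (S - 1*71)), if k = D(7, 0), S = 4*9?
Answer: 2415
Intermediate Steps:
S = 36
k = 0
-69*(k + (S - 1*71)) = -69*(0 + (36 - 1*71)) = -69*(0 + (36 - 71)) = -69*(0 - 35) = -69*(-35) = 2415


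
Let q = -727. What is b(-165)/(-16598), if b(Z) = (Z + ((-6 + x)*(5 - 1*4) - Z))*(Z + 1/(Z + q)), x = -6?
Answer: -441543/3701354 ≈ -0.11929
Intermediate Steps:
b(Z) = -12*Z - 12/(-727 + Z) (b(Z) = (Z + ((-6 - 6)*(5 - 1*4) - Z))*(Z + 1/(Z - 727)) = (Z + (-12*(5 - 4) - Z))*(Z + 1/(-727 + Z)) = (Z + (-12*1 - Z))*(Z + 1/(-727 + Z)) = (Z + (-12 - Z))*(Z + 1/(-727 + Z)) = -12*(Z + 1/(-727 + Z)) = -12*Z - 12/(-727 + Z))
b(-165)/(-16598) = (12*(-1 - 1*(-165)**2 + 727*(-165))/(-727 - 165))/(-16598) = (12*(-1 - 1*27225 - 119955)/(-892))*(-1/16598) = (12*(-1/892)*(-1 - 27225 - 119955))*(-1/16598) = (12*(-1/892)*(-147181))*(-1/16598) = (441543/223)*(-1/16598) = -441543/3701354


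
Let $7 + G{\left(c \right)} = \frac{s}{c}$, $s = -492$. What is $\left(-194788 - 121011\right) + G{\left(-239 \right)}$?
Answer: $- \frac{75477142}{239} \approx -3.158 \cdot 10^{5}$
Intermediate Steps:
$G{\left(c \right)} = -7 - \frac{492}{c}$
$\left(-194788 - 121011\right) + G{\left(-239 \right)} = \left(-194788 - 121011\right) - \left(7 + \frac{492}{-239}\right) = -315799 - \frac{1181}{239} = - \frac{75477142}{239}$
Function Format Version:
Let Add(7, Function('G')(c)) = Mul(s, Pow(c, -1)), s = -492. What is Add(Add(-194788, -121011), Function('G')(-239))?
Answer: Rational(-75477142, 239) ≈ -3.1580e+5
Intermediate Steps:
Function('G')(c) = Add(-7, Mul(-492, Pow(c, -1)))
Add(Add(-194788, -121011), Function('G')(-239)) = Add(Add(-194788, -121011), Add(-7, Mul(-492, Pow(-239, -1)))) = Add(-315799, Add(-7, Mul(-492, Rational(-1, 239)))) = Add(-315799, Add(-7, Rational(492, 239))) = Add(-315799, Rational(-1181, 239)) = Rational(-75477142, 239)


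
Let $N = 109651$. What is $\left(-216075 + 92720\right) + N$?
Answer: $-13704$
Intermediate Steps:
$\left(-216075 + 92720\right) + N = \left(-216075 + 92720\right) + 109651 = -123355 + 109651 = -13704$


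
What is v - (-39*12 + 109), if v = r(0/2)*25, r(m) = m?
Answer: 359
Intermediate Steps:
v = 0 (v = (0/2)*25 = (0*(½))*25 = 0*25 = 0)
v - (-39*12 + 109) = 0 - (-39*12 + 109) = 0 - (-468 + 109) = 0 - 1*(-359) = 0 + 359 = 359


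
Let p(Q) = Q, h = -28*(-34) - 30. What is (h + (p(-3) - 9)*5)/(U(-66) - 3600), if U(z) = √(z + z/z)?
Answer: -620640/2592013 - 862*I*√65/12960065 ≈ -0.23944 - 0.00053624*I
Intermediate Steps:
h = 922 (h = 952 - 30 = 922)
U(z) = √(1 + z) (U(z) = √(z + 1) = √(1 + z))
(h + (p(-3) - 9)*5)/(U(-66) - 3600) = (922 + (-3 - 9)*5)/(√(1 - 66) - 3600) = (922 - 12*5)/(√(-65) - 3600) = (922 - 60)/(I*√65 - 3600) = 862/(-3600 + I*√65)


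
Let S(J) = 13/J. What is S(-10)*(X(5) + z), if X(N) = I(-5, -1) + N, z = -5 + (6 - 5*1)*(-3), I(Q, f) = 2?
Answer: 13/10 ≈ 1.3000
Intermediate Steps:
z = -8 (z = -5 + (6 - 5)*(-3) = -5 + 1*(-3) = -5 - 3 = -8)
X(N) = 2 + N
S(-10)*(X(5) + z) = (13/(-10))*((2 + 5) - 8) = (13*(-⅒))*(7 - 8) = -13/10*(-1) = 13/10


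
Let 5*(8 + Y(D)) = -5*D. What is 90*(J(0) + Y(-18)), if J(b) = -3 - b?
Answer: 630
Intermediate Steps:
Y(D) = -8 - D (Y(D) = -8 + (-5*D)/5 = -8 - D)
90*(J(0) + Y(-18)) = 90*((-3 - 1*0) + (-8 - 1*(-18))) = 90*((-3 + 0) + (-8 + 18)) = 90*(-3 + 10) = 90*7 = 630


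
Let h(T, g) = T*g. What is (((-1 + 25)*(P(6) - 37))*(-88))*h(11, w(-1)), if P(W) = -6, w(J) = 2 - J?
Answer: 2996928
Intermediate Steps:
(((-1 + 25)*(P(6) - 37))*(-88))*h(11, w(-1)) = (((-1 + 25)*(-6 - 37))*(-88))*(11*(2 - 1*(-1))) = ((24*(-43))*(-88))*(11*(2 + 1)) = (-1032*(-88))*(11*3) = 90816*33 = 2996928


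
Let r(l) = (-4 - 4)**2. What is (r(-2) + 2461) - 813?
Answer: 1712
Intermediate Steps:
r(l) = 64 (r(l) = (-8)**2 = 64)
(r(-2) + 2461) - 813 = (64 + 2461) - 813 = 2525 - 813 = 1712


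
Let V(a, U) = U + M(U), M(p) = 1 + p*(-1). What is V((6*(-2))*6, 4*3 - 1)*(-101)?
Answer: -101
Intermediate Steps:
M(p) = 1 - p
V(a, U) = 1 (V(a, U) = U + (1 - U) = 1)
V((6*(-2))*6, 4*3 - 1)*(-101) = 1*(-101) = -101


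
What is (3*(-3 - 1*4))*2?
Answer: -42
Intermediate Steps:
(3*(-3 - 1*4))*2 = (3*(-3 - 4))*2 = (3*(-7))*2 = -21*2 = -42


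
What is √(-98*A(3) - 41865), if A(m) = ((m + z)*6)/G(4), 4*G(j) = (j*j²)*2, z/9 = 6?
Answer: I*√686598/4 ≈ 207.15*I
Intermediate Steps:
z = 54 (z = 9*6 = 54)
G(j) = j³/2 (G(j) = ((j*j²)*2)/4 = (j³*2)/4 = (2*j³)/4 = j³/2)
A(m) = 81/8 + 3*m/16 (A(m) = ((m + 54)*6)/(((½)*4³)) = ((54 + m)*6)/(((½)*64)) = (324 + 6*m)/32 = (324 + 6*m)*(1/32) = 81/8 + 3*m/16)
√(-98*A(3) - 41865) = √(-98*(81/8 + (3/16)*3) - 41865) = √(-98*(81/8 + 9/16) - 41865) = √(-98*171/16 - 41865) = √(-8379/8 - 41865) = √(-343299/8) = I*√686598/4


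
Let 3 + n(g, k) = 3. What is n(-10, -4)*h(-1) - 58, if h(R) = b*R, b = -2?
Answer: -58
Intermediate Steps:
n(g, k) = 0 (n(g, k) = -3 + 3 = 0)
h(R) = -2*R
n(-10, -4)*h(-1) - 58 = 0*(-2*(-1)) - 58 = 0*2 - 58 = 0 - 58 = -58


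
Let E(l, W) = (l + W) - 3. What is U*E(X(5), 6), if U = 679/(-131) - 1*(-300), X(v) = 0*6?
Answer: 115863/131 ≈ 884.45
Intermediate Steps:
X(v) = 0
E(l, W) = -3 + W + l (E(l, W) = (W + l) - 3 = -3 + W + l)
U = 38621/131 (U = 679*(-1/131) + 300 = -679/131 + 300 = 38621/131 ≈ 294.82)
U*E(X(5), 6) = 38621*(-3 + 6 + 0)/131 = (38621/131)*3 = 115863/131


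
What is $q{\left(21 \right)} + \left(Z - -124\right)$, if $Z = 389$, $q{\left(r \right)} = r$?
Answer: $534$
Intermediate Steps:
$q{\left(21 \right)} + \left(Z - -124\right) = 21 + \left(389 - -124\right) = 21 + \left(389 + \left(-8 + 132\right)\right) = 21 + \left(389 + 124\right) = 21 + 513 = 534$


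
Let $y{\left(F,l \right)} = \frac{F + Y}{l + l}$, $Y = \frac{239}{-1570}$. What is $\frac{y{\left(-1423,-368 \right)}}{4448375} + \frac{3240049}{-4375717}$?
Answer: $- \frac{16654445639448816767}{22492000488562760000} \approx -0.74046$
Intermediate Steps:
$Y = - \frac{239}{1570}$ ($Y = 239 \left(- \frac{1}{1570}\right) = - \frac{239}{1570} \approx -0.15223$)
$y{\left(F,l \right)} = \frac{- \frac{239}{1570} + F}{2 l}$ ($y{\left(F,l \right)} = \frac{F - \frac{239}{1570}}{l + l} = \frac{- \frac{239}{1570} + F}{2 l}$)
$\frac{y{\left(-1423,-368 \right)}}{4448375} + \frac{3240049}{-4375717} = \frac{\frac{1}{3140} \frac{1}{-368} \left(-239 + 1570 \left(-1423\right)\right)}{4448375} + \frac{3240049}{-4375717} = \frac{1}{3140} \left(- \frac{1}{368}\right) \left(-239 - 2234110\right) \frac{1}{4448375} + 3240049 \left(- \frac{1}{4375717}\right) = \frac{1}{3140} \left(- \frac{1}{368}\right) \left(-2234349\right) \frac{1}{4448375} - \frac{3240049}{4375717} = \frac{2234349}{1155520} \cdot \frac{1}{4448375} - \frac{3240049}{4375717} = \frac{2234349}{5140186280000} - \frac{3240049}{4375717} = - \frac{16654445639448816767}{22492000488562760000}$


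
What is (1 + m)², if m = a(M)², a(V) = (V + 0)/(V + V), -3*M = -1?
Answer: 25/16 ≈ 1.5625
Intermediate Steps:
M = ⅓ (M = -⅓*(-1) = ⅓ ≈ 0.33333)
a(V) = ½ (a(V) = V/((2*V)) = V*(1/(2*V)) = ½)
m = ¼ (m = (½)² = ¼ ≈ 0.25000)
(1 + m)² = (1 + ¼)² = (5/4)² = 25/16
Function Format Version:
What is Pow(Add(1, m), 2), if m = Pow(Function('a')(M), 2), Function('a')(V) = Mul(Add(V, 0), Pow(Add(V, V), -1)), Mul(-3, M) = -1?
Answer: Rational(25, 16) ≈ 1.5625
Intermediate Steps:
M = Rational(1, 3) (M = Mul(Rational(-1, 3), -1) = Rational(1, 3) ≈ 0.33333)
Function('a')(V) = Rational(1, 2) (Function('a')(V) = Mul(V, Pow(Mul(2, V), -1)) = Mul(V, Mul(Rational(1, 2), Pow(V, -1))) = Rational(1, 2))
m = Rational(1, 4) (m = Pow(Rational(1, 2), 2) = Rational(1, 4) ≈ 0.25000)
Pow(Add(1, m), 2) = Pow(Add(1, Rational(1, 4)), 2) = Pow(Rational(5, 4), 2) = Rational(25, 16)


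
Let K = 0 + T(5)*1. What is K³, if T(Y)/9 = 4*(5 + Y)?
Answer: 46656000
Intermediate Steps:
T(Y) = 180 + 36*Y (T(Y) = 9*(4*(5 + Y)) = 9*(20 + 4*Y) = 180 + 36*Y)
K = 360 (K = 0 + (180 + 36*5)*1 = 0 + (180 + 180)*1 = 0 + 360*1 = 0 + 360 = 360)
K³ = 360³ = 46656000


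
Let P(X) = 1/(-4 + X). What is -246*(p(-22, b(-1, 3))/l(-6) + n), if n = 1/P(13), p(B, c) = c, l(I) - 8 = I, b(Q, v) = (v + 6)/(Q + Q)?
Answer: -3321/2 ≈ -1660.5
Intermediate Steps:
b(Q, v) = (6 + v)/(2*Q) (b(Q, v) = (6 + v)/((2*Q)) = (6 + v)*(1/(2*Q)) = (6 + v)/(2*Q))
l(I) = 8 + I
n = 9 (n = 1/(1/(-4 + 13)) = 1/(1/9) = 1/(⅑) = 9)
-246*(p(-22, b(-1, 3))/l(-6) + n) = -246*(((½)*(6 + 3)/(-1))/(8 - 6) + 9) = -246*(((½)*(-1)*9)/2 + 9) = -246*(-9/2*½ + 9) = -246*(-9/4 + 9) = -246*27/4 = -3321/2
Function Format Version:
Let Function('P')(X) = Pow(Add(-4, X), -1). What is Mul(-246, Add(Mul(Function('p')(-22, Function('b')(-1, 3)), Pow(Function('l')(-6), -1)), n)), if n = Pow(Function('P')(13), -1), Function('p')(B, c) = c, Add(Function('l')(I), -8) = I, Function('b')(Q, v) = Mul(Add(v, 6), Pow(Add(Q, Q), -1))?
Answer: Rational(-3321, 2) ≈ -1660.5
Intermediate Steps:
Function('b')(Q, v) = Mul(Rational(1, 2), Pow(Q, -1), Add(6, v)) (Function('b')(Q, v) = Mul(Add(6, v), Pow(Mul(2, Q), -1)) = Mul(Add(6, v), Mul(Rational(1, 2), Pow(Q, -1))) = Mul(Rational(1, 2), Pow(Q, -1), Add(6, v)))
Function('l')(I) = Add(8, I)
n = 9 (n = Pow(Pow(Add(-4, 13), -1), -1) = Pow(Pow(9, -1), -1) = Pow(Rational(1, 9), -1) = 9)
Mul(-246, Add(Mul(Function('p')(-22, Function('b')(-1, 3)), Pow(Function('l')(-6), -1)), n)) = Mul(-246, Add(Mul(Mul(Rational(1, 2), Pow(-1, -1), Add(6, 3)), Pow(Add(8, -6), -1)), 9)) = Mul(-246, Add(Mul(Mul(Rational(1, 2), -1, 9), Pow(2, -1)), 9)) = Mul(-246, Add(Mul(Rational(-9, 2), Rational(1, 2)), 9)) = Mul(-246, Add(Rational(-9, 4), 9)) = Mul(-246, Rational(27, 4)) = Rational(-3321, 2)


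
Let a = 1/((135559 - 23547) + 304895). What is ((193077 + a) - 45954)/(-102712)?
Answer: -30668304281/21410675892 ≈ -1.4324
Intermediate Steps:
a = 1/416907 (a = 1/(112012 + 304895) = 1/416907 ≈ 2.3986e-6)
((193077 + a) - 45954)/(-102712) = ((193077 + 1/416907) - 45954)/(-102712) = (80495152840/416907 - 45954)*(-1/102712) = (61336608562/416907)*(-1/102712) = -30668304281/21410675892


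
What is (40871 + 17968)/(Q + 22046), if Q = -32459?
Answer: -19613/3471 ≈ -5.6505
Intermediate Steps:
(40871 + 17968)/(Q + 22046) = (40871 + 17968)/(-32459 + 22046) = 58839/(-10413) = 58839*(-1/10413) = -19613/3471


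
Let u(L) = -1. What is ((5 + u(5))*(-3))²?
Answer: 144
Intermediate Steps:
((5 + u(5))*(-3))² = ((5 - 1)*(-3))² = (4*(-3))² = (-12)² = 144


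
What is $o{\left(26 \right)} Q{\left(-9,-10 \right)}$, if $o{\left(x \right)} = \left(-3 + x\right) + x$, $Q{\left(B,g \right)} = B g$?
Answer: $4410$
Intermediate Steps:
$o{\left(x \right)} = -3 + 2 x$
$o{\left(26 \right)} Q{\left(-9,-10 \right)} = \left(-3 + 2 \cdot 26\right) \left(\left(-9\right) \left(-10\right)\right) = \left(-3 + 52\right) 90 = 49 \cdot 90 = 4410$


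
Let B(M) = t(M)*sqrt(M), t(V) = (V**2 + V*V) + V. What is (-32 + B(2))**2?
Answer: 1224 - 640*sqrt(2) ≈ 318.90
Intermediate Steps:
t(V) = V + 2*V**2 (t(V) = (V**2 + V**2) + V = 2*V**2 + V = V + 2*V**2)
B(M) = M**(3/2)*(1 + 2*M) (B(M) = (M*(1 + 2*M))*sqrt(M) = M**(3/2)*(1 + 2*M))
(-32 + B(2))**2 = (-32 + 2**(3/2)*(1 + 2*2))**2 = (-32 + (2*sqrt(2))*(1 + 4))**2 = (-32 + (2*sqrt(2))*5)**2 = (-32 + 10*sqrt(2))**2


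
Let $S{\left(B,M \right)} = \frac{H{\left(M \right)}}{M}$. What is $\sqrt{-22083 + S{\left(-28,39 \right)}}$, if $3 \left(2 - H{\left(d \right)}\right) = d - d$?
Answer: $\frac{i \sqrt{33588165}}{39} \approx 148.6 i$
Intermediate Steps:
$H{\left(d \right)} = 2$ ($H{\left(d \right)} = 2 - \frac{d - d}{3} = 2 - 0 = 2 + 0 = 2$)
$S{\left(B,M \right)} = \frac{2}{M}$
$\sqrt{-22083 + S{\left(-28,39 \right)}} = \sqrt{-22083 + \frac{2}{39}} = \sqrt{- \frac{861235}{39}} = \frac{i \sqrt{33588165}}{39}$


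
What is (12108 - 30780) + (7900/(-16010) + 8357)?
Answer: -16515105/1601 ≈ -10316.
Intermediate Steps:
(12108 - 30780) + (7900/(-16010) + 8357) = -18672 + (7900*(-1/16010) + 8357) = -18672 + (-790/1601 + 8357) = -18672 + 13378767/1601 = -16515105/1601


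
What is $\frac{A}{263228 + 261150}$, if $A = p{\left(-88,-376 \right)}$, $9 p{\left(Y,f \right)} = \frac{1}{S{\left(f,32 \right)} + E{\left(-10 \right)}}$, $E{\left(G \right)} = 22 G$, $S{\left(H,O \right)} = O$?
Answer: $- \frac{1}{887247576} \approx -1.1271 \cdot 10^{-9}$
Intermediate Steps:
$p{\left(Y,f \right)} = - \frac{1}{1692}$ ($p{\left(Y,f \right)} = \frac{1}{9 \left(32 + 22 \left(-10\right)\right)} = \frac{1}{9 \left(32 - 220\right)} = \frac{1}{9 \left(-188\right)} = \frac{1}{9} \left(- \frac{1}{188}\right) = - \frac{1}{1692}$)
$A = - \frac{1}{1692} \approx -0.00059102$
$\frac{A}{263228 + 261150} = - \frac{1}{1692 \left(263228 + 261150\right)} = - \frac{1}{1692 \cdot 524378} = \left(- \frac{1}{1692}\right) \frac{1}{524378} = - \frac{1}{887247576}$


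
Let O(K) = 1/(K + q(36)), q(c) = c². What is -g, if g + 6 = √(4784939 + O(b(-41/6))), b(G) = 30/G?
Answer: 6 - 5*√14909539957019/8826 ≈ -2181.4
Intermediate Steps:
O(K) = 1/(1296 + K) (O(K) = 1/(K + 36²) = 1/(K + 1296) = 1/(1296 + K))
g = -6 + 5*√14909539957019/8826 (g = -6 + √(4784939 + 1/(1296 + 30/((-41/6)))) = -6 + √(4784939 + 1/(1296 + 30/((-41*⅙)))) = -6 + √(4784939 + 1/(1296 + 30/(-41/6))) = -6 + √(4784939 + 1/(1296 + 30*(-6/41))) = -6 + √(4784939 + 1/(1296 - 180/41)) = -6 + √(4784939 + 1/(52956/41)) = -6 + √(4784939 + 41/52956) = -6 + √(253391229725/52956) = -6 + 5*√14909539957019/8826 ≈ 2181.4)
-g = -(-6 + 5*√14909539957019/8826) = 6 - 5*√14909539957019/8826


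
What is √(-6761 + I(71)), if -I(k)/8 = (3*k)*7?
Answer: I*√18689 ≈ 136.71*I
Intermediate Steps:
I(k) = -168*k (I(k) = -8*3*k*7 = -168*k)
√(-6761 + I(71)) = √(-6761 - 168*71) = √(-6761 - 11928) = √(-18689) = I*√18689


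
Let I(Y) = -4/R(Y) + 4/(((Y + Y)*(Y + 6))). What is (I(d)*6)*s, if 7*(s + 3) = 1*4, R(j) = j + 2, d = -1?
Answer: 2244/35 ≈ 64.114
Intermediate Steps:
R(j) = 2 + j
s = -17/7 (s = -3 + (1*4)/7 = -3 + (⅐)*4 = -3 + 4/7 = -17/7 ≈ -2.4286)
I(Y) = -4/(2 + Y) + 2/(Y*(6 + Y)) (I(Y) = -4/(2 + Y) + 4/(((Y + Y)*(Y + 6))) = -4/(2 + Y) + 4/(((2*Y)*(6 + Y))) = -4/(2 + Y) + 4/((2*Y*(6 + Y))) = -4/(2 + Y) + 4*(1/(2*Y*(6 + Y))) = -4/(2 + Y) + 2/(Y*(6 + Y)))
(I(d)*6)*s = ((2*(2 - 11*(-1) - 2*(-1)²)/(-1*(2 - 1)*(6 - 1)))*6)*(-17/7) = ((2*(-1)*(2 + 11 - 2*1)/(1*5))*6)*(-17/7) = ((2*(-1)*1*(⅕)*(2 + 11 - 2))*6)*(-17/7) = ((2*(-1)*1*(⅕)*11)*6)*(-17/7) = -22/5*6*(-17/7) = -132/5*(-17/7) = 2244/35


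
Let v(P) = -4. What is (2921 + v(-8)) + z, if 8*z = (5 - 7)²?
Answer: 5835/2 ≈ 2917.5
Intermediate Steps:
z = ½ (z = (5 - 7)²/8 = (⅛)*(-2)² = (⅛)*4 = ½ ≈ 0.50000)
(2921 + v(-8)) + z = (2921 - 4) + ½ = 2917 + ½ = 5835/2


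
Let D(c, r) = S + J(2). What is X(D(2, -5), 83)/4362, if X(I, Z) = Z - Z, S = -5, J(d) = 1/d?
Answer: 0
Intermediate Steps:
D(c, r) = -9/2 (D(c, r) = -5 + 1/2 = -5 + ½ = -9/2)
X(I, Z) = 0
X(D(2, -5), 83)/4362 = 0/4362 = 0*(1/4362) = 0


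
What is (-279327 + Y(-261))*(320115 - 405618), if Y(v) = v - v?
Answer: 23883296481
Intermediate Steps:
Y(v) = 0
(-279327 + Y(-261))*(320115 - 405618) = (-279327 + 0)*(320115 - 405618) = -279327*(-85503) = 23883296481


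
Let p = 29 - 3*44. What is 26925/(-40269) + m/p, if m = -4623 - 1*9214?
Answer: 184809626/1382569 ≈ 133.67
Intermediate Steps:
m = -13837 (m = -4623 - 9214 = -13837)
p = -103 (p = 29 - 132 = -103)
26925/(-40269) + m/p = 26925/(-40269) - 13837/(-103) = 26925*(-1/40269) - 13837*(-1/103) = -8975/13423 + 13837/103 = 184809626/1382569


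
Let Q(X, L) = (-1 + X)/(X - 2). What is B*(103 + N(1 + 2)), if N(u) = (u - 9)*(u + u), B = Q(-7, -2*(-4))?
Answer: 536/9 ≈ 59.556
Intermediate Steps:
Q(X, L) = (-1 + X)/(-2 + X)
B = 8/9 (B = (-1 - 7)/(-2 - 7) = -8/(-9) = -⅑*(-8) = 8/9 ≈ 0.88889)
N(u) = 2*u*(-9 + u) (N(u) = (-9 + u)*(2*u) = 2*u*(-9 + u))
B*(103 + N(1 + 2)) = 8*(103 + 2*(1 + 2)*(-9 + (1 + 2)))/9 = 8*(103 + 2*3*(-9 + 3))/9 = 8*(103 + 2*3*(-6))/9 = 8*(103 - 36)/9 = (8/9)*67 = 536/9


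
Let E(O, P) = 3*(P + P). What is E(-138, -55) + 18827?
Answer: 18497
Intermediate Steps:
E(O, P) = 6*P (E(O, P) = 3*(2*P) = 6*P)
E(-138, -55) + 18827 = 6*(-55) + 18827 = -330 + 18827 = 18497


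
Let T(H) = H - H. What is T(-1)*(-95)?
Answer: 0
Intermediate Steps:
T(H) = 0
T(-1)*(-95) = 0*(-95) = 0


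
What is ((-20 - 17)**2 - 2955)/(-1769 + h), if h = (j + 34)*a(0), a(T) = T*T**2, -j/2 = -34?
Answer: 26/29 ≈ 0.89655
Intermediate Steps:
j = 68 (j = -2*(-34) = 68)
a(T) = T**3
h = 0 (h = (68 + 34)*0**3 = 102*0 = 0)
((-20 - 17)**2 - 2955)/(-1769 + h) = ((-20 - 17)**2 - 2955)/(-1769 + 0) = ((-37)**2 - 2955)/(-1769) = (1369 - 2955)*(-1/1769) = -1586*(-1/1769) = 26/29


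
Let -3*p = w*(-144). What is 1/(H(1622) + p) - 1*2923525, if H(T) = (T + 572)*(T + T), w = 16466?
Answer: -23118370336599/7907704 ≈ -2.9235e+6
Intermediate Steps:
H(T) = 2*T*(572 + T) (H(T) = (572 + T)*(2*T) = 2*T*(572 + T))
p = 790368 (p = -16466*(-144)/3 = -⅓*(-2371104) = 790368)
1/(H(1622) + p) - 1*2923525 = 1/(2*1622*(572 + 1622) + 790368) - 1*2923525 = 1/(2*1622*2194 + 790368) - 2923525 = 1/(7117336 + 790368) - 2923525 = 1/7907704 - 2923525 = -23118370336599/7907704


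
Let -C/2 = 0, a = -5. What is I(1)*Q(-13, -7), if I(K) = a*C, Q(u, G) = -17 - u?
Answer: 0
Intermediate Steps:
C = 0 (C = -2*0 = 0)
I(K) = 0 (I(K) = -5*0 = 0)
I(1)*Q(-13, -7) = 0*(-17 - 1*(-13)) = 0*(-17 + 13) = 0*(-4) = 0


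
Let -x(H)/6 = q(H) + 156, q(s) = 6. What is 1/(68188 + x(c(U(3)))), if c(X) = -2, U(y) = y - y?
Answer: 1/67216 ≈ 1.4877e-5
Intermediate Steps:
U(y) = 0
x(H) = -972 (x(H) = -6*(6 + 156) = -6*162 = -972)
1/(68188 + x(c(U(3)))) = 1/(68188 - 972) = 1/67216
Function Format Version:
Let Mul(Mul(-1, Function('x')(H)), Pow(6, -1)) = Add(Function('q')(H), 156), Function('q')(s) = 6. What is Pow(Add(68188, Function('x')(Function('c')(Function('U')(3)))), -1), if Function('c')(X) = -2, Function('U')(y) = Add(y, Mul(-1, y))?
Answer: Rational(1, 67216) ≈ 1.4877e-5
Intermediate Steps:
Function('U')(y) = 0
Function('x')(H) = -972 (Function('x')(H) = Mul(-6, Add(6, 156)) = Mul(-6, 162) = -972)
Pow(Add(68188, Function('x')(Function('c')(Function('U')(3)))), -1) = Pow(Add(68188, -972), -1) = Pow(67216, -1) = Rational(1, 67216)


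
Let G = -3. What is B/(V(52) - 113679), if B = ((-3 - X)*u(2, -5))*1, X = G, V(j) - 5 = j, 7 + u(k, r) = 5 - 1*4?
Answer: 0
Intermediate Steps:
u(k, r) = -6 (u(k, r) = -7 + (5 - 1*4) = -7 + (5 - 4) = -7 + 1 = -6)
V(j) = 5 + j
X = -3
B = 0 (B = ((-3 - 1*(-3))*(-6))*1 = ((-3 + 3)*(-6))*1 = (0*(-6))*1 = 0*1 = 0)
B/(V(52) - 113679) = 0/((5 + 52) - 113679) = 0/(57 - 113679) = 0/(-113622) = -1/113622*0 = 0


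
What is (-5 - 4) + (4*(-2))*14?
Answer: -121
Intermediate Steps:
(-5 - 4) + (4*(-2))*14 = -9 - 8*14 = -9 - 112 = -121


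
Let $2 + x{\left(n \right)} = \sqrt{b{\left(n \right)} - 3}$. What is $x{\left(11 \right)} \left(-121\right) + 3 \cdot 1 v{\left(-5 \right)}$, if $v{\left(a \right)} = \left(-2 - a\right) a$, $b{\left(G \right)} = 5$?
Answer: $197 - 121 \sqrt{2} \approx 25.88$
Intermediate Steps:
$v{\left(a \right)} = a \left(-2 - a\right)$
$x{\left(n \right)} = -2 + \sqrt{2}$ ($x{\left(n \right)} = -2 + \sqrt{5 - 3} = -2 + \sqrt{2}$)
$x{\left(11 \right)} \left(-121\right) + 3 \cdot 1 v{\left(-5 \right)} = \left(-2 + \sqrt{2}\right) \left(-121\right) + 3 \cdot 1 \left(\left(-1\right) \left(-5\right) \left(2 - 5\right)\right) = \left(242 - 121 \sqrt{2}\right) + 3 \left(\left(-1\right) \left(-5\right) \left(-3\right)\right) = \left(242 - 121 \sqrt{2}\right) + 3 \left(-15\right) = \left(242 - 121 \sqrt{2}\right) - 45 = 197 - 121 \sqrt{2}$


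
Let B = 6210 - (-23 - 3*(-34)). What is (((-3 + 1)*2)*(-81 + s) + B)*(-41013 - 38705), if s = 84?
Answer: -487794442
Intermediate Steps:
B = 6131 (B = 6210 - (-23 + 102) = 6210 - 1*79 = 6210 - 79 = 6131)
(((-3 + 1)*2)*(-81 + s) + B)*(-41013 - 38705) = (((-3 + 1)*2)*(-81 + 84) + 6131)*(-41013 - 38705) = (-2*2*3 + 6131)*(-79718) = (-4*3 + 6131)*(-79718) = (-12 + 6131)*(-79718) = 6119*(-79718) = -487794442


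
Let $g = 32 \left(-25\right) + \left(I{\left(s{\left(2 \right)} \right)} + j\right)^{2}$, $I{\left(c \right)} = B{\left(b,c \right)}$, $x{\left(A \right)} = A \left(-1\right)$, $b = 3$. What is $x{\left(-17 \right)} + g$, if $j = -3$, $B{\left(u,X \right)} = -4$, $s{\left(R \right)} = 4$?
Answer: $-734$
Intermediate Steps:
$x{\left(A \right)} = - A$
$I{\left(c \right)} = -4$
$g = -751$ ($g = 32 \left(-25\right) + \left(-4 - 3\right)^{2} = -800 + \left(-7\right)^{2} = -800 + 49 = -751$)
$x{\left(-17 \right)} + g = \left(-1\right) \left(-17\right) - 751 = 17 - 751 = -734$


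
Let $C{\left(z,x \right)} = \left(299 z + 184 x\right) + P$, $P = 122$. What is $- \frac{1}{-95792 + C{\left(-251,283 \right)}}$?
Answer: $\frac{1}{118647} \approx 8.4284 \cdot 10^{-6}$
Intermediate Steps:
$C{\left(z,x \right)} = 122 + 184 x + 299 z$ ($C{\left(z,x \right)} = \left(299 z + 184 x\right) + 122 = \left(184 x + 299 z\right) + 122 = 122 + 184 x + 299 z$)
$- \frac{1}{-95792 + C{\left(-251,283 \right)}} = - \frac{1}{-95792 + \left(122 + 184 \cdot 283 + 299 \left(-251\right)\right)} = - \frac{1}{-95792 + \left(122 + 52072 - 75049\right)} = - \frac{1}{-95792 - 22855} = - \frac{1}{-118647} = \left(-1\right) \left(- \frac{1}{118647}\right) = \frac{1}{118647}$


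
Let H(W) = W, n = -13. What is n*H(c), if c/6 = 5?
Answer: -390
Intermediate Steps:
c = 30 (c = 6*5 = 30)
n*H(c) = -13*30 = -390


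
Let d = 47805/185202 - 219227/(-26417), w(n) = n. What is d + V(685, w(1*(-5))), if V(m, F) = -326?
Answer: -517694912915/1630827078 ≈ -317.44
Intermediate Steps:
d = 13954714513/1630827078 (d = 47805*(1/185202) - 219227*(-1/26417) = 15935/61734 + 219227/26417 = 13954714513/1630827078 ≈ 8.5568)
d + V(685, w(1*(-5))) = 13954714513/1630827078 - 326 = -517694912915/1630827078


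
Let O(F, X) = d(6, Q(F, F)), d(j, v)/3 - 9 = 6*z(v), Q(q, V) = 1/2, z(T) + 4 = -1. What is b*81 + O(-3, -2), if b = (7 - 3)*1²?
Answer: 261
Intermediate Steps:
z(T) = -5 (z(T) = -4 - 1 = -5)
b = 4 (b = 4*1 = 4)
Q(q, V) = ½
d(j, v) = -63 (d(j, v) = 27 + 3*(6*(-5)) = 27 + 3*(-30) = 27 - 90 = -63)
O(F, X) = -63
b*81 + O(-3, -2) = 4*81 - 63 = 324 - 63 = 261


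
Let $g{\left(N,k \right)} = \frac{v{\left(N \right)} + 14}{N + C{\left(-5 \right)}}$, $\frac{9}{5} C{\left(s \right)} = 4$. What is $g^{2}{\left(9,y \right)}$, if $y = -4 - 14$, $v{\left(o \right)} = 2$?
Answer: $\frac{20736}{10201} \approx 2.0327$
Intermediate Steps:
$C{\left(s \right)} = \frac{20}{9}$ ($C{\left(s \right)} = \frac{5}{9} \cdot 4 = \frac{20}{9}$)
$y = -18$
$g{\left(N,k \right)} = \frac{16}{\frac{20}{9} + N}$ ($g{\left(N,k \right)} = \frac{2 + 14}{N + \frac{20}{9}} = \frac{16}{\frac{20}{9} + N}$)
$g^{2}{\left(9,y \right)} = \left(\frac{144}{20 + 9 \cdot 9}\right)^{2} = \left(\frac{144}{20 + 81}\right)^{2} = \left(\frac{144}{101}\right)^{2} = \frac{20736}{10201}$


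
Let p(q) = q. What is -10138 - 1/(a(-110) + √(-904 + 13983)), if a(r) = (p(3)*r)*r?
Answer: -1214418969218/119788811 + √13079/1317676921 ≈ -10138.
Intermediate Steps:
a(r) = 3*r² (a(r) = (3*r)*r = 3*r²)
-10138 - 1/(a(-110) + √(-904 + 13983)) = -10138 - 1/(3*(-110)² + √(-904 + 13983)) = -10138 - 1/(3*12100 + √13079) = -10138 - 1/(36300 + √13079)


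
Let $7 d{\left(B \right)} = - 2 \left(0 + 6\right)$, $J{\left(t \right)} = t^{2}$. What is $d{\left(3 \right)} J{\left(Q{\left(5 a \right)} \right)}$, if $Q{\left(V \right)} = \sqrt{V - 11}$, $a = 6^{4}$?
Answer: $- \frac{77628}{7} \approx -11090.0$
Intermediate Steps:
$a = 1296$
$Q{\left(V \right)} = \sqrt{-11 + V}$
$d{\left(B \right)} = - \frac{12}{7}$ ($d{\left(B \right)} = \frac{\left(-2\right) \left(0 + 6\right)}{7} = \frac{\left(-2\right) 6}{7} = \frac{1}{7} \left(-12\right) = - \frac{12}{7}$)
$d{\left(3 \right)} J{\left(Q{\left(5 a \right)} \right)} = - \frac{12 \left(\sqrt{-11 + 5 \cdot 1296}\right)^{2}}{7} = - \frac{12 \left(\sqrt{-11 + 6480}\right)^{2}}{7} = - \frac{12 \left(\sqrt{6469}\right)^{2}}{7} = \left(- \frac{12}{7}\right) 6469 = - \frac{77628}{7}$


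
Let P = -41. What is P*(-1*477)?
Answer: 19557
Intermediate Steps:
P*(-1*477) = -(-41)*477 = -41*(-477) = 19557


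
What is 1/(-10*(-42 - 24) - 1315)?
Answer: -1/655 ≈ -0.0015267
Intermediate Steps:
1/(-10*(-42 - 24) - 1315) = 1/(-10*(-66) - 1315) = 1/(660 - 1315) = 1/(-655) = -1/655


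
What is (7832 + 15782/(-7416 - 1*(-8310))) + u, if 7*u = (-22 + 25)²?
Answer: 24565588/3129 ≈ 7850.9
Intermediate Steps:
u = 9/7 (u = (-22 + 25)²/7 = (⅐)*3² = (⅐)*9 = 9/7 ≈ 1.2857)
(7832 + 15782/(-7416 - 1*(-8310))) + u = (7832 + 15782/(-7416 - 1*(-8310))) + 9/7 = (7832 + 15782/(-7416 + 8310)) + 9/7 = (7832 + 15782/894) + 9/7 = (7832 + 15782*(1/894)) + 9/7 = (7832 + 7891/447) + 9/7 = 3508795/447 + 9/7 = 24565588/3129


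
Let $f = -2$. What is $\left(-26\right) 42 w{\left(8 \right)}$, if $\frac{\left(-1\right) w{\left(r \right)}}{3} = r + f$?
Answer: $19656$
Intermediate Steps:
$w{\left(r \right)} = 6 - 3 r$ ($w{\left(r \right)} = - 3 \left(r - 2\right) = - 3 \left(-2 + r\right) = 6 - 3 r$)
$\left(-26\right) 42 w{\left(8 \right)} = \left(-26\right) 42 \left(6 - 24\right) = - 1092 \left(6 - 24\right) = \left(-1092\right) \left(-18\right) = 19656$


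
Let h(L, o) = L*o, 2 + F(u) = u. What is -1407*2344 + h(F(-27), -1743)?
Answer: -3247461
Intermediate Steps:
F(u) = -2 + u
-1407*2344 + h(F(-27), -1743) = -1407*2344 + (-2 - 27)*(-1743) = -3298008 - 29*(-1743) = -3298008 + 50547 = -3247461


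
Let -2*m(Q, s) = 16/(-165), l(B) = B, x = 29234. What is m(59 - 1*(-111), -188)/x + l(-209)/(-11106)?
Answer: 168037223/8928502110 ≈ 0.018820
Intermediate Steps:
m(Q, s) = 8/165 (m(Q, s) = -8/(-165) = -8*(-1)/165 = -½*(-16/165) = 8/165)
m(59 - 1*(-111), -188)/x + l(-209)/(-11106) = (8/165)/29234 - 209/(-11106) = (8/165)*(1/29234) - 209*(-1/11106) = 4/2411805 + 209/11106 = 168037223/8928502110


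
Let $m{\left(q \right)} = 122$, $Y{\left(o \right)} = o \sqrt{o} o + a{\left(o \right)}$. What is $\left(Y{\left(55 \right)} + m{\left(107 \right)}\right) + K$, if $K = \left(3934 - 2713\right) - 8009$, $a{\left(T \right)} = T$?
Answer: $-6611 + 3025 \sqrt{55} \approx 15823.0$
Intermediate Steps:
$Y{\left(o \right)} = o + o^{\frac{5}{2}}$ ($Y{\left(o \right)} = o \sqrt{o} o + o = o^{\frac{3}{2}} o + o = o^{\frac{5}{2}} + o = o + o^{\frac{5}{2}}$)
$K = -6788$ ($K = 1221 - 8009 = -6788$)
$\left(Y{\left(55 \right)} + m{\left(107 \right)}\right) + K = \left(\left(55 + 55^{\frac{5}{2}}\right) + 122\right) - 6788 = \left(\left(55 + 3025 \sqrt{55}\right) + 122\right) - 6788 = \left(177 + 3025 \sqrt{55}\right) - 6788 = -6611 + 3025 \sqrt{55}$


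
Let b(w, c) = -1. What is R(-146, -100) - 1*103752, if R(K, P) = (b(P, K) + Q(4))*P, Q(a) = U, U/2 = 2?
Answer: -104052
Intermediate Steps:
U = 4 (U = 2*2 = 4)
Q(a) = 4
R(K, P) = 3*P (R(K, P) = (-1 + 4)*P = 3*P)
R(-146, -100) - 1*103752 = 3*(-100) - 1*103752 = -300 - 103752 = -104052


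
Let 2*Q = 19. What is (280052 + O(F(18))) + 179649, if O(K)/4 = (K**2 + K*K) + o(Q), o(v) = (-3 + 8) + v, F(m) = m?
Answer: 462351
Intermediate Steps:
Q = 19/2 (Q = (1/2)*19 = 19/2 ≈ 9.5000)
o(v) = 5 + v
O(K) = 58 + 8*K**2 (O(K) = 4*((K**2 + K*K) + (5 + 19/2)) = 4*((K**2 + K**2) + 29/2) = 4*(2*K**2 + 29/2) = 4*(29/2 + 2*K**2) = 58 + 8*K**2)
(280052 + O(F(18))) + 179649 = (280052 + (58 + 8*18**2)) + 179649 = (280052 + (58 + 8*324)) + 179649 = (280052 + (58 + 2592)) + 179649 = (280052 + 2650) + 179649 = 282702 + 179649 = 462351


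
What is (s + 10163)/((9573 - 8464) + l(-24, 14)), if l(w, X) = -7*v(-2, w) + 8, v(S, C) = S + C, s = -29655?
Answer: -19492/1299 ≈ -15.005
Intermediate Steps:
v(S, C) = C + S
l(w, X) = 22 - 7*w (l(w, X) = -7*(w - 2) + 8 = -7*(-2 + w) + 8 = (14 - 7*w) + 8 = 22 - 7*w)
(s + 10163)/((9573 - 8464) + l(-24, 14)) = (-29655 + 10163)/((9573 - 8464) + (22 - 7*(-24))) = -19492/(1109 + (22 + 168)) = -19492/(1109 + 190) = -19492/1299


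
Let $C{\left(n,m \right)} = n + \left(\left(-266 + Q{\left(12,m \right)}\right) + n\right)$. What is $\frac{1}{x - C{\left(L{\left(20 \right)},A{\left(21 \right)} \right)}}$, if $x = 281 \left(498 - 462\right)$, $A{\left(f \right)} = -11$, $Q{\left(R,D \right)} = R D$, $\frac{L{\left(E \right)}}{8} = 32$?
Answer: $\frac{1}{10002} \approx 9.998 \cdot 10^{-5}$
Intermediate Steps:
$L{\left(E \right)} = 256$ ($L{\left(E \right)} = 8 \cdot 32 = 256$)
$Q{\left(R,D \right)} = D R$
$x = 10116$ ($x = 281 \cdot 36 = 10116$)
$C{\left(n,m \right)} = -266 + 2 n + 12 m$ ($C{\left(n,m \right)} = n + \left(\left(-266 + m 12\right) + n\right) = n + \left(\left(-266 + 12 m\right) + n\right) = n + \left(-266 + n + 12 m\right) = -266 + 2 n + 12 m$)
$\frac{1}{x - C{\left(L{\left(20 \right)},A{\left(21 \right)} \right)}} = \frac{1}{10116 - \left(-266 + 2 \cdot 256 + 12 \left(-11\right)\right)} = \frac{1}{10116 - \left(-266 + 512 - 132\right)} = \frac{1}{10116 - 114} = \frac{1}{10002}$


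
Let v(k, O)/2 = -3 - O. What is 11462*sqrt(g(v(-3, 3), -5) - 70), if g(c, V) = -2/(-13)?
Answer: 22924*I*sqrt(2951)/13 ≈ 95793.0*I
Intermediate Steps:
v(k, O) = -6 - 2*O (v(k, O) = 2*(-3 - O) = -6 - 2*O)
g(c, V) = 2/13 (g(c, V) = -2*(-1/13) = 2/13)
11462*sqrt(g(v(-3, 3), -5) - 70) = 11462*sqrt(2/13 - 70) = 11462*sqrt(-908/13) = 11462*(2*I*sqrt(2951)/13) = 22924*I*sqrt(2951)/13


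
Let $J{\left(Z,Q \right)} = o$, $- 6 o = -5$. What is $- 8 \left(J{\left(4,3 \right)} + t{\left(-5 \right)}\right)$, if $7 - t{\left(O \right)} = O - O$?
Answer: $- \frac{188}{3} \approx -62.667$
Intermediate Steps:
$o = \frac{5}{6}$ ($o = \left(- \frac{1}{6}\right) \left(-5\right) = \frac{5}{6} \approx 0.83333$)
$J{\left(Z,Q \right)} = \frac{5}{6}$
$t{\left(O \right)} = 7$ ($t{\left(O \right)} = 7 - \left(O - O\right) = 7 - 0 = 7 + 0 = 7$)
$- 8 \left(J{\left(4,3 \right)} + t{\left(-5 \right)}\right) = - 8 \left(\frac{5}{6} + 7\right) = \left(-8\right) \frac{47}{6} = - \frac{188}{3}$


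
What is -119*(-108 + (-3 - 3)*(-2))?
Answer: 11424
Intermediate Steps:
-119*(-108 + (-3 - 3)*(-2)) = -119*(-108 - 6*(-2)) = -119*(-108 + 12) = -119*(-96) = 11424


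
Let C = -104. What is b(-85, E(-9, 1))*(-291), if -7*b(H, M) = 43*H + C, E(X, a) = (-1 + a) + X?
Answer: -156267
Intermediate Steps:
E(X, a) = -1 + X + a
b(H, M) = 104/7 - 43*H/7 (b(H, M) = -(43*H - 104)/7 = -(-104 + 43*H)/7 = 104/7 - 43*H/7)
b(-85, E(-9, 1))*(-291) = (104/7 - 43/7*(-85))*(-291) = (104/7 + 3655/7)*(-291) = 537*(-291) = -156267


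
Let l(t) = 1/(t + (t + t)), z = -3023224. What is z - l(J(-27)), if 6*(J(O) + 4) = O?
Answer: -154184422/51 ≈ -3.0232e+6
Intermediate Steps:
J(O) = -4 + O/6
l(t) = 1/(3*t) (l(t) = 1/(t + 2*t) = 1/(3*t))
z - l(J(-27)) = -3023224 - 1/(3*(-4 + (⅙)*(-27))) = -3023224 - 1/(3*(-4 - 9/2)) = -3023224 - 1/(3*(-17/2)) = -3023224 - (-2)/(3*17) = -3023224 - 1*(-2/51) = -3023224 + 2/51 = -154184422/51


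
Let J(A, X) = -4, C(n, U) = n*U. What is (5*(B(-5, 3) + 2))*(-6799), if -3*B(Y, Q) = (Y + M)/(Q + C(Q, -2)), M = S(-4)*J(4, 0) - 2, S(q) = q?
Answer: -101985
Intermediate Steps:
C(n, U) = U*n
M = 14 (M = -4*(-4) - 2 = 16 - 2 = 14)
B(Y, Q) = (14 + Y)/(3*Q) (B(Y, Q) = -(Y + 14)/(3*(Q - 2*Q)) = -(14 + Y)/(3*((-Q))) = -(14 + Y)*(-1/Q)/3 = -(-1)*(14 + Y)/(3*Q) = (14 + Y)/(3*Q))
(5*(B(-5, 3) + 2))*(-6799) = (5*((⅓)*(14 - 5)/3 + 2))*(-6799) = (5*((⅓)*(⅓)*9 + 2))*(-6799) = (5*(1 + 2))*(-6799) = (5*3)*(-6799) = 15*(-6799) = -101985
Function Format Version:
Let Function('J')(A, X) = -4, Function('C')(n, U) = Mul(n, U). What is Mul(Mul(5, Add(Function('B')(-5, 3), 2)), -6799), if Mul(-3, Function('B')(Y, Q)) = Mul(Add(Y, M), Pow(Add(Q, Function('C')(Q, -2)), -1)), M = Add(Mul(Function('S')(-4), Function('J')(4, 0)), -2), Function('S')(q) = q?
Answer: -101985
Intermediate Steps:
Function('C')(n, U) = Mul(U, n)
M = 14 (M = Add(Mul(-4, -4), -2) = Add(16, -2) = 14)
Function('B')(Y, Q) = Mul(Rational(1, 3), Pow(Q, -1), Add(14, Y)) (Function('B')(Y, Q) = Mul(Rational(-1, 3), Mul(Add(Y, 14), Pow(Add(Q, Mul(-2, Q)), -1))) = Mul(Rational(-1, 3), Mul(Add(14, Y), Pow(Mul(-1, Q), -1))) = Mul(Rational(-1, 3), Mul(Add(14, Y), Mul(-1, Pow(Q, -1)))) = Mul(Rational(-1, 3), Mul(-1, Pow(Q, -1), Add(14, Y))) = Mul(Rational(1, 3), Pow(Q, -1), Add(14, Y)))
Mul(Mul(5, Add(Function('B')(-5, 3), 2)), -6799) = Mul(Mul(5, Add(Mul(Rational(1, 3), Pow(3, -1), Add(14, -5)), 2)), -6799) = Mul(Mul(5, Add(Mul(Rational(1, 3), Rational(1, 3), 9), 2)), -6799) = Mul(Mul(5, Add(1, 2)), -6799) = Mul(Mul(5, 3), -6799) = Mul(15, -6799) = -101985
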